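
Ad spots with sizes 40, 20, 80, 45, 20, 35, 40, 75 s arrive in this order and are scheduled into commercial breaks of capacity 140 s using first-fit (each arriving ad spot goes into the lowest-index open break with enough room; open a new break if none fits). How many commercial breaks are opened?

3

  40 → break 1 (new)  [load 40/140]
  20 → break 1  [load 60/140]
  80 → break 1  [load 140/140]
  45 → break 2 (new)  [load 45/140]
  20 → break 2  [load 65/140]
  35 → break 2  [load 100/140]
  40 → break 2  [load 140/140]
  75 → break 3 (new)  [load 75/140]
3 commercial breaks opened.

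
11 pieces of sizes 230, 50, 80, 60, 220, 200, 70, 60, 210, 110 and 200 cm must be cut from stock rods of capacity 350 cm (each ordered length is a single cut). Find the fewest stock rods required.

Total = 230 + 220 + 210 + 200 + 200 + 110 + 80 + 70 + 60 + 60 + 50 = 1490 cm.
Lower bound: ⌈1490/350⌉ = 5 stock rods.
A packing using 5 stock rods:
  stock rod 1: 230 + 110 = 340
  stock rod 2: 220 + 80 + 50 = 350
  stock rod 3: 210 + 70 + 60 = 340
  stock rod 4: 200 + 60 = 260
  stock rod 5: 200 = 200
This matches the lower bound, so 5 is optimal.

5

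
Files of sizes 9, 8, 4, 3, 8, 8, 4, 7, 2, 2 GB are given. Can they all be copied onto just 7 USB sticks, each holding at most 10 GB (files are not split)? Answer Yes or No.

A valid assignment using 6 USB sticks:
  USB stick 1: 9 = 9
  USB stick 2: 8 + 2 = 10
  USB stick 3: 8 + 2 = 10
  USB stick 4: 8 = 8
  USB stick 5: 7 + 3 = 10
  USB stick 6: 4 + 4 = 8
That uses only 6 ≤ 7, so 7 USB sticks are enough.

Yes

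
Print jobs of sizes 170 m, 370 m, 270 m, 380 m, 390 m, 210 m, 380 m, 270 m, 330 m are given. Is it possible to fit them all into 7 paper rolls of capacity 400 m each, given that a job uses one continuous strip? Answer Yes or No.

No

Total = 2770 m; ⌈2770/400⌉ = 7.
8 print jobs each exceed half the capacity and cannot share a roll, forcing at least 8 paper rolls.
At least 8 paper rolls are required, but only 7 are allowed.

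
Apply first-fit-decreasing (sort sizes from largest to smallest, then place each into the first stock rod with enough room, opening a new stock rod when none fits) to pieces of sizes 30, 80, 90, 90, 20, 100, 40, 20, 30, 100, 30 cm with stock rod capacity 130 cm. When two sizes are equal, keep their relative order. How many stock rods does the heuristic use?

Sorted descending: 100, 100, 90, 90, 80, 40, 30, 30, 30, 20, 20.
  100 → stock rod 1 (new)  [load 100/130]
  100 → stock rod 2 (new)  [load 100/130]
  90 → stock rod 3 (new)  [load 90/130]
  90 → stock rod 4 (new)  [load 90/130]
  80 → stock rod 5 (new)  [load 80/130]
  40 → stock rod 3  [load 130/130]
  30 → stock rod 1  [load 130/130]
  30 → stock rod 2  [load 130/130]
  30 → stock rod 4  [load 120/130]
  20 → stock rod 5  [load 100/130]
  20 → stock rod 5  [load 120/130]
5 stock rods opened.

5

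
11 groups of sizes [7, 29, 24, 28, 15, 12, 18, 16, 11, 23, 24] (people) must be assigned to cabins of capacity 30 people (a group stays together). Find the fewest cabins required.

Total = 29 + 28 + 24 + 24 + 23 + 18 + 16 + 15 + 12 + 11 + 7 = 207 people.
Lower bound: ⌈207/30⌉ = 7 cabins.
A packing using 8 cabins:
  cabin 1: 29 = 29
  cabin 2: 28 = 28
  cabin 3: 24 = 24
  cabin 4: 24 = 24
  cabin 5: 23 + 7 = 30
  cabin 6: 18 + 12 = 30
  cabin 7: 16 + 11 = 27
  cabin 8: 15 = 15
No arrangement into 7 cabins stays within capacity, so 8 is optimal.

8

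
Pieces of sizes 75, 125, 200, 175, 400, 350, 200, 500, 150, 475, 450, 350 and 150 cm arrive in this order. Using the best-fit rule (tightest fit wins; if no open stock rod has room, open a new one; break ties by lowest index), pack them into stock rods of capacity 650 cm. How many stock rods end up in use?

  75 → stock rod 1 (new)  [load 75/650]
  125 → stock rod 1  [load 200/650]
  200 → stock rod 1  [load 400/650]
  175 → stock rod 1  [load 575/650]
  400 → stock rod 2 (new)  [load 400/650]
  350 → stock rod 3 (new)  [load 350/650]
  200 → stock rod 2  [load 600/650]
  500 → stock rod 4 (new)  [load 500/650]
  150 → stock rod 4  [load 650/650]
  475 → stock rod 5 (new)  [load 475/650]
  450 → stock rod 6 (new)  [load 450/650]
  350 → stock rod 7 (new)  [load 350/650]
  150 → stock rod 5  [load 625/650]
7 stock rods opened.

7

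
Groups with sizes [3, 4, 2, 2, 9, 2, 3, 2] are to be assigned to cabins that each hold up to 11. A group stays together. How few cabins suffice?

3

Total = 9 + 4 + 3 + 3 + 2 + 2 + 2 + 2 = 27.
Lower bound: ⌈27/11⌉ = 3 cabins.
A packing using 3 cabins:
  cabin 1: 9 + 2 = 11
  cabin 2: 4 + 3 + 3 = 10
  cabin 3: 2 + 2 + 2 = 6
This matches the lower bound, so 3 is optimal.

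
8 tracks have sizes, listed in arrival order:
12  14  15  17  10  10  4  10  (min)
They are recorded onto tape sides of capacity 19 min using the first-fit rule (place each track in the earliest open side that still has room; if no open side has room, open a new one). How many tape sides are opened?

7

  12 → side 1 (new)  [load 12/19]
  14 → side 2 (new)  [load 14/19]
  15 → side 3 (new)  [load 15/19]
  17 → side 4 (new)  [load 17/19]
  10 → side 5 (new)  [load 10/19]
  10 → side 6 (new)  [load 10/19]
  4 → side 1  [load 16/19]
  10 → side 7 (new)  [load 10/19]
7 tape sides opened.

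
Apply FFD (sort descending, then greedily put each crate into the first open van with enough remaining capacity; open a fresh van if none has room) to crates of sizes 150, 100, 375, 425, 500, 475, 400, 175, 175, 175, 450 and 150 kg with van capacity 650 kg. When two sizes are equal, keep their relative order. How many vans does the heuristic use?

Sorted descending: 500, 475, 450, 425, 400, 375, 175, 175, 175, 150, 150, 100.
  500 → van 1 (new)  [load 500/650]
  475 → van 2 (new)  [load 475/650]
  450 → van 3 (new)  [load 450/650]
  425 → van 4 (new)  [load 425/650]
  400 → van 5 (new)  [load 400/650]
  375 → van 6 (new)  [load 375/650]
  175 → van 2  [load 650/650]
  175 → van 3  [load 625/650]
  175 → van 4  [load 600/650]
  150 → van 1  [load 650/650]
  150 → van 5  [load 550/650]
  100 → van 5  [load 650/650]
6 vans opened.

6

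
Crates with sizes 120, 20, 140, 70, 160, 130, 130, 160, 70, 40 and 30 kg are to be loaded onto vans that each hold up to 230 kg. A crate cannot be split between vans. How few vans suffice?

Total = 160 + 160 + 140 + 130 + 130 + 120 + 70 + 70 + 40 + 30 + 20 = 1070 kg.
Lower bound: ⌈1070/230⌉ = 5 vans.
Also, 6 crates each exceed 115 kg, and no two of those can share a van, so at least 6 vans are needed.
A packing using 6 vans:
  van 1: 160 + 70 = 230
  van 2: 160 + 70 = 230
  van 3: 140 + 40 + 30 + 20 = 230
  van 4: 130 = 130
  van 5: 130 = 130
  van 6: 120 = 120
This matches the lower bound, so 6 is optimal.

6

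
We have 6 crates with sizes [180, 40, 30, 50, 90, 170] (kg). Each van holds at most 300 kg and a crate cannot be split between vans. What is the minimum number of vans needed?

Total = 180 + 170 + 90 + 50 + 40 + 30 = 560 kg.
Lower bound: ⌈560/300⌉ = 2 vans.
A packing using 2 vans:
  van 1: 180 + 90 + 30 = 300
  van 2: 170 + 50 + 40 = 260
This matches the lower bound, so 2 is optimal.

2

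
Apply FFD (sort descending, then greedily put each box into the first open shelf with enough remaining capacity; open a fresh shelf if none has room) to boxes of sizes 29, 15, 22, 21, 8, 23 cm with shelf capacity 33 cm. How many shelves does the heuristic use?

Sorted descending: 29, 23, 22, 21, 15, 8.
  29 → shelf 1 (new)  [load 29/33]
  23 → shelf 2 (new)  [load 23/33]
  22 → shelf 3 (new)  [load 22/33]
  21 → shelf 4 (new)  [load 21/33]
  15 → shelf 5 (new)  [load 15/33]
  8 → shelf 2  [load 31/33]
5 shelves opened.

5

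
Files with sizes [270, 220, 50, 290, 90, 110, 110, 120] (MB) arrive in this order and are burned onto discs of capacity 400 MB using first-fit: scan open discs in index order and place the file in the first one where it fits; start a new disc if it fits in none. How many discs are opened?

  270 → disc 1 (new)  [load 270/400]
  220 → disc 2 (new)  [load 220/400]
  50 → disc 1  [load 320/400]
  290 → disc 3 (new)  [load 290/400]
  90 → disc 2  [load 310/400]
  110 → disc 3  [load 400/400]
  110 → disc 4 (new)  [load 110/400]
  120 → disc 4  [load 230/400]
4 discs opened.

4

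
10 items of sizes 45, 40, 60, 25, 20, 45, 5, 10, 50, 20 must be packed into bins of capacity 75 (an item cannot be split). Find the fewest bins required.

Total = 60 + 50 + 45 + 45 + 40 + 25 + 20 + 20 + 10 + 5 = 320.
Lower bound: ⌈320/75⌉ = 5 bins.
A packing using 5 bins:
  bin 1: 60 + 10 + 5 = 75
  bin 2: 50 + 25 = 75
  bin 3: 45 + 20 = 65
  bin 4: 45 + 20 = 65
  bin 5: 40 = 40
This matches the lower bound, so 5 is optimal.

5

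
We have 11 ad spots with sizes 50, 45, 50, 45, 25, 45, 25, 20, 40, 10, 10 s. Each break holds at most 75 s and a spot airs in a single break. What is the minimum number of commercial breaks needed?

6

Total = 50 + 50 + 45 + 45 + 45 + 40 + 25 + 25 + 20 + 10 + 10 = 365 s.
Lower bound: ⌈365/75⌉ = 5 commercial breaks.
Also, 6 ad spots each exceed 75/2 s, and no two of those can share a break, so at least 6 commercial breaks are needed.
A packing using 6 commercial breaks:
  break 1: 50 + 25 = 75
  break 2: 50 + 25 = 75
  break 3: 45 + 20 + 10 = 75
  break 4: 45 + 10 = 55
  break 5: 45 = 45
  break 6: 40 = 40
This matches the lower bound, so 6 is optimal.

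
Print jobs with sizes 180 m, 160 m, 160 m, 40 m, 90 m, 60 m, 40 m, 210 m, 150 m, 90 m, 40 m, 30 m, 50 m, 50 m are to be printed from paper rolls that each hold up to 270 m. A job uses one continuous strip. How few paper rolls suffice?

Total = 210 + 180 + 160 + 160 + 150 + 90 + 90 + 60 + 50 + 50 + 40 + 40 + 40 + 30 = 1350 m.
Lower bound: ⌈1350/270⌉ = 5 paper rolls.
A packing using 6 paper rolls:
  roll 1: 210 + 60 = 270
  roll 2: 180 + 90 = 270
  roll 3: 160 + 90 = 250
  roll 4: 160 + 50 + 50 = 260
  roll 5: 150 + 40 + 40 + 40 = 270
  roll 6: 30 = 30
No arrangement into 5 paper rolls stays within capacity, so 6 is optimal.

6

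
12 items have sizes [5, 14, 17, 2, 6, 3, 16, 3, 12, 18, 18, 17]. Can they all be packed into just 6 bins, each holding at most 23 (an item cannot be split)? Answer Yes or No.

No

Total = 131; ⌈131/23⌉ = 6.
7 items each exceed half the capacity and cannot share a bin, forcing at least 7 bins.
At least 7 bins are required, but only 6 are allowed.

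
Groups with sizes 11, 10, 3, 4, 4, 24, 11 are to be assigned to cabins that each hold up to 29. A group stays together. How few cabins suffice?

Total = 24 + 11 + 11 + 10 + 4 + 4 + 3 = 67.
Lower bound: ⌈67/29⌉ = 3 cabins.
A packing using 3 cabins:
  cabin 1: 24 + 4 = 28
  cabin 2: 11 + 11 + 4 + 3 = 29
  cabin 3: 10 = 10
This matches the lower bound, so 3 is optimal.

3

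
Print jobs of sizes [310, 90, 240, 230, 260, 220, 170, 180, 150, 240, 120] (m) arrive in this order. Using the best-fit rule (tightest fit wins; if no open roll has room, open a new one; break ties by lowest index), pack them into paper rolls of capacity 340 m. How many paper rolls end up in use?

  310 → roll 1 (new)  [load 310/340]
  90 → roll 2 (new)  [load 90/340]
  240 → roll 2  [load 330/340]
  230 → roll 3 (new)  [load 230/340]
  260 → roll 4 (new)  [load 260/340]
  220 → roll 5 (new)  [load 220/340]
  170 → roll 6 (new)  [load 170/340]
  180 → roll 7 (new)  [load 180/340]
  150 → roll 7  [load 330/340]
  240 → roll 8 (new)  [load 240/340]
  120 → roll 5  [load 340/340]
8 paper rolls opened.

8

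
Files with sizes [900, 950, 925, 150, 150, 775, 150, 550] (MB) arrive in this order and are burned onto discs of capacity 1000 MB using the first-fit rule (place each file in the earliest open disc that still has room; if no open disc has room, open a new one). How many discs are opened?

5

  900 → disc 1 (new)  [load 900/1000]
  950 → disc 2 (new)  [load 950/1000]
  925 → disc 3 (new)  [load 925/1000]
  150 → disc 4 (new)  [load 150/1000]
  150 → disc 4  [load 300/1000]
  775 → disc 5 (new)  [load 775/1000]
  150 → disc 4  [load 450/1000]
  550 → disc 4  [load 1000/1000]
5 discs opened.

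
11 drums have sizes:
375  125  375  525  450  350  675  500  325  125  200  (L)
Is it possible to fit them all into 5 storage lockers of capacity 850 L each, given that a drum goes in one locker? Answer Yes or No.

Yes

A valid assignment using 5 storage lockers:
  locker 1: 675 + 125 = 800
  locker 2: 525 + 325 = 850
  locker 3: 500 + 350 = 850
  locker 4: 450 + 375 = 825
  locker 5: 375 + 200 + 125 = 700
Every load is within 850 L, so 5 storage lockers suffice.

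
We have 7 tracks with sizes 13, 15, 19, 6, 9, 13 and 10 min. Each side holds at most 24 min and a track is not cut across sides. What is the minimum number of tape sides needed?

Total = 19 + 15 + 13 + 13 + 10 + 9 + 6 = 85 min.
Lower bound: ⌈85/24⌉ = 4 tape sides.
A packing using 4 tape sides:
  side 1: 19 = 19
  side 2: 15 + 9 = 24
  side 3: 13 + 10 = 23
  side 4: 13 + 6 = 19
This matches the lower bound, so 4 is optimal.

4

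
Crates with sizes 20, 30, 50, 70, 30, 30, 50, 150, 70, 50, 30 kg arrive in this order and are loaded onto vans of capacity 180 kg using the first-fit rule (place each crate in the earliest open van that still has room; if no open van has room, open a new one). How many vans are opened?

4

  20 → van 1 (new)  [load 20/180]
  30 → van 1  [load 50/180]
  50 → van 1  [load 100/180]
  70 → van 1  [load 170/180]
  30 → van 2 (new)  [load 30/180]
  30 → van 2  [load 60/180]
  50 → van 2  [load 110/180]
  150 → van 3 (new)  [load 150/180]
  70 → van 2  [load 180/180]
  50 → van 4 (new)  [load 50/180]
  30 → van 3  [load 180/180]
4 vans opened.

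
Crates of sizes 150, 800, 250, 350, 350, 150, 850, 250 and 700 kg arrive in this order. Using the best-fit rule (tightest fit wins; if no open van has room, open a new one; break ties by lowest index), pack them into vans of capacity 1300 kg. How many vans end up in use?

  150 → van 1 (new)  [load 150/1300]
  800 → van 1  [load 950/1300]
  250 → van 1  [load 1200/1300]
  350 → van 2 (new)  [load 350/1300]
  350 → van 2  [load 700/1300]
  150 → van 2  [load 850/1300]
  850 → van 3 (new)  [load 850/1300]
  250 → van 2  [load 1100/1300]
  700 → van 4 (new)  [load 700/1300]
4 vans opened.

4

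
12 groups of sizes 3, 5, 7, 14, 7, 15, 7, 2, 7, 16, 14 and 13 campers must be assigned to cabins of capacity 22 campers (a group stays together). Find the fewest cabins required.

6

Total = 16 + 15 + 14 + 14 + 13 + 7 + 7 + 7 + 7 + 5 + 3 + 2 = 110 campers.
Lower bound: ⌈110/22⌉ = 5 cabins.
A packing using 6 cabins:
  cabin 1: 16 + 5 = 21
  cabin 2: 15 + 7 = 22
  cabin 3: 14 + 7 = 21
  cabin 4: 14 + 7 = 21
  cabin 5: 13 + 7 + 2 = 22
  cabin 6: 3 = 3
No arrangement into 5 cabins stays within capacity, so 6 is optimal.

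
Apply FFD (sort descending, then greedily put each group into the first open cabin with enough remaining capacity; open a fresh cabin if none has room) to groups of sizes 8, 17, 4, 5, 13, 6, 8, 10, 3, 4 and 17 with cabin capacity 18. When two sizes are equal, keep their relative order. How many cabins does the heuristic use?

6

Sorted descending: 17, 17, 13, 10, 8, 8, 6, 5, 4, 4, 3.
  17 → cabin 1 (new)  [load 17/18]
  17 → cabin 2 (new)  [load 17/18]
  13 → cabin 3 (new)  [load 13/18]
  10 → cabin 4 (new)  [load 10/18]
  8 → cabin 4  [load 18/18]
  8 → cabin 5 (new)  [load 8/18]
  6 → cabin 5  [load 14/18]
  5 → cabin 3  [load 18/18]
  4 → cabin 5  [load 18/18]
  4 → cabin 6 (new)  [load 4/18]
  3 → cabin 6  [load 7/18]
6 cabins opened.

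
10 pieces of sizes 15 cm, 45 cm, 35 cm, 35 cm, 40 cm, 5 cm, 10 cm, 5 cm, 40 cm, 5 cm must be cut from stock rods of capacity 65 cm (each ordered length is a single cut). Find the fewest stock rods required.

Total = 45 + 40 + 40 + 35 + 35 + 15 + 10 + 5 + 5 + 5 = 235 cm.
Lower bound: ⌈235/65⌉ = 4 stock rods.
Also, 5 pieces each exceed 65/2 cm, and no two of those can share a stock rod, so at least 5 stock rods are needed.
A packing using 5 stock rods:
  stock rod 1: 45 + 15 + 5 = 65
  stock rod 2: 40 + 10 + 5 + 5 = 60
  stock rod 3: 40 = 40
  stock rod 4: 35 = 35
  stock rod 5: 35 = 35
This matches the lower bound, so 5 is optimal.

5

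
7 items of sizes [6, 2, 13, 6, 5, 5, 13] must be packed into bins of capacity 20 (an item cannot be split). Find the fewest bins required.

3

Total = 13 + 13 + 6 + 6 + 5 + 5 + 2 = 50.
Lower bound: ⌈50/20⌉ = 3 bins.
A packing using 3 bins:
  bin 1: 13 + 6 = 19
  bin 2: 13 + 6 = 19
  bin 3: 5 + 5 + 2 = 12
This matches the lower bound, so 3 is optimal.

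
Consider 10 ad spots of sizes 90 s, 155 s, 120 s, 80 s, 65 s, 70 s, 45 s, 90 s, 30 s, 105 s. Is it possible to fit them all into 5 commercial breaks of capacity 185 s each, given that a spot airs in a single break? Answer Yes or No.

A valid assignment using 5 commercial breaks:
  break 1: 155 + 30 = 185
  break 2: 120 + 65 = 185
  break 3: 105 + 80 = 185
  break 4: 90 + 90 = 180
  break 5: 70 + 45 = 115
Every load is within 185 s, so 5 commercial breaks suffice.

Yes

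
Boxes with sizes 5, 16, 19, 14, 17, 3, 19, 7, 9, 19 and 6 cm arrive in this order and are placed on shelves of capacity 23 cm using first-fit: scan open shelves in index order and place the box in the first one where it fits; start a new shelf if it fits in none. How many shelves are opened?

7

  5 → shelf 1 (new)  [load 5/23]
  16 → shelf 1  [load 21/23]
  19 → shelf 2 (new)  [load 19/23]
  14 → shelf 3 (new)  [load 14/23]
  17 → shelf 4 (new)  [load 17/23]
  3 → shelf 2  [load 22/23]
  19 → shelf 5 (new)  [load 19/23]
  7 → shelf 3  [load 21/23]
  9 → shelf 6 (new)  [load 9/23]
  19 → shelf 7 (new)  [load 19/23]
  6 → shelf 4  [load 23/23]
7 shelves opened.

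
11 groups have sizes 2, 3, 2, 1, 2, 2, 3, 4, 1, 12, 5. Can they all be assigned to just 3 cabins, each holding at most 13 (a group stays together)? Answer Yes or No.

Yes

A valid assignment using 3 cabins:
  cabin 1: 12 + 1 = 13
  cabin 2: 5 + 4 + 3 + 1 = 13
  cabin 3: 3 + 2 + 2 + 2 + 2 = 11
Every load is within 13, so 3 cabins suffice.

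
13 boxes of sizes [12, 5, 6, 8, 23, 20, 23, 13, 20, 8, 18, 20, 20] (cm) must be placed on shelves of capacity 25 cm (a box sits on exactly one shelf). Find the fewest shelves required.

Total = 23 + 23 + 20 + 20 + 20 + 20 + 18 + 13 + 12 + 8 + 8 + 6 + 5 = 196 cm.
Lower bound: ⌈196/25⌉ = 8 shelves.
A packing using 9 shelves:
  shelf 1: 23 = 23
  shelf 2: 23 = 23
  shelf 3: 20 + 5 = 25
  shelf 4: 20 = 20
  shelf 5: 20 = 20
  shelf 6: 20 = 20
  shelf 7: 18 + 6 = 24
  shelf 8: 13 + 12 = 25
  shelf 9: 8 + 8 = 16
No arrangement into 8 shelves stays within capacity, so 9 is optimal.

9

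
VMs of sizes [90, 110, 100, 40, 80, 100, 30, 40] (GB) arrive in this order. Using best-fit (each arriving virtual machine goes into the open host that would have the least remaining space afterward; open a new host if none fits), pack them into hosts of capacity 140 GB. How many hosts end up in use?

5

  90 → host 1 (new)  [load 90/140]
  110 → host 2 (new)  [load 110/140]
  100 → host 3 (new)  [load 100/140]
  40 → host 3  [load 140/140]
  80 → host 4 (new)  [load 80/140]
  100 → host 5 (new)  [load 100/140]
  30 → host 2  [load 140/140]
  40 → host 5  [load 140/140]
5 hosts opened.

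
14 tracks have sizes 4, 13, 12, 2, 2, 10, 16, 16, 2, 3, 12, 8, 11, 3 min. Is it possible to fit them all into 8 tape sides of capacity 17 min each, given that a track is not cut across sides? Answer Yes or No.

Yes

A valid assignment using 8 tape sides:
  side 1: 16 = 16
  side 2: 16 = 16
  side 3: 13 + 4 = 17
  side 4: 12 + 3 + 2 = 17
  side 5: 12 + 3 + 2 = 17
  side 6: 11 + 2 = 13
  side 7: 10 = 10
  side 8: 8 = 8
Every load is within 17 min, so 8 tape sides suffice.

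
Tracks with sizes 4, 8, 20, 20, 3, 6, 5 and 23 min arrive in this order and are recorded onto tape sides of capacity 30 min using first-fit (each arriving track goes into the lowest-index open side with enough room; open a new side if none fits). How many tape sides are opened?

  4 → side 1 (new)  [load 4/30]
  8 → side 1  [load 12/30]
  20 → side 2 (new)  [load 20/30]
  20 → side 3 (new)  [load 20/30]
  3 → side 1  [load 15/30]
  6 → side 1  [load 21/30]
  5 → side 1  [load 26/30]
  23 → side 4 (new)  [load 23/30]
4 tape sides opened.

4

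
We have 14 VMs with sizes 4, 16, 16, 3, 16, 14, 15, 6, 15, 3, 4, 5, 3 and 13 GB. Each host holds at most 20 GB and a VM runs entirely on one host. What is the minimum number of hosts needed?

Total = 16 + 16 + 16 + 15 + 15 + 14 + 13 + 6 + 5 + 4 + 4 + 3 + 3 + 3 = 133 GB.
Lower bound: ⌈133/20⌉ = 7 hosts.
A packing using 7 hosts:
  host 1: 16 + 4 = 20
  host 2: 16 + 4 = 20
  host 3: 16 + 3 = 19
  host 4: 15 + 5 = 20
  host 5: 15 + 3 = 18
  host 6: 14 + 6 = 20
  host 7: 13 + 3 = 16
This matches the lower bound, so 7 is optimal.

7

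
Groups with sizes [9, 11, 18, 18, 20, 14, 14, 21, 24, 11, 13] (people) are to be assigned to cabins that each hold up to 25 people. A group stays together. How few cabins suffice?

Total = 24 + 21 + 20 + 18 + 18 + 14 + 14 + 13 + 11 + 11 + 9 = 173 people.
Lower bound: ⌈173/25⌉ = 7 cabins.
Also, 8 groups each exceed 25/2 people, and no two of those can share a cabin, so at least 8 cabins are needed.
A packing using 8 cabins:
  cabin 1: 24 = 24
  cabin 2: 21 = 21
  cabin 3: 20 = 20
  cabin 4: 18 = 18
  cabin 5: 18 = 18
  cabin 6: 14 + 11 = 25
  cabin 7: 14 + 11 = 25
  cabin 8: 13 + 9 = 22
This matches the lower bound, so 8 is optimal.

8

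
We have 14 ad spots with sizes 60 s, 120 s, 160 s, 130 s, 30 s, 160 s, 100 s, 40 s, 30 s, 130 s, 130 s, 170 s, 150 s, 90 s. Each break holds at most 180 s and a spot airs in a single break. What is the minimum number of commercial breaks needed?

Total = 170 + 160 + 160 + 150 + 130 + 130 + 130 + 120 + 100 + 90 + 60 + 40 + 30 + 30 = 1500 s.
Lower bound: ⌈1500/180⌉ = 9 commercial breaks.
A packing using 10 commercial breaks:
  break 1: 170 = 170
  break 2: 160 = 160
  break 3: 160 = 160
  break 4: 150 + 30 = 180
  break 5: 130 + 40 = 170
  break 6: 130 + 30 = 160
  break 7: 130 = 130
  break 8: 120 + 60 = 180
  break 9: 100 = 100
  break 10: 90 = 90
No arrangement into 9 commercial breaks stays within capacity, so 10 is optimal.

10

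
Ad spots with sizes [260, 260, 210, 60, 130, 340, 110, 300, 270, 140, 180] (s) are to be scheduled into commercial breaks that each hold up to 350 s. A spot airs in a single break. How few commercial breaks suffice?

Total = 340 + 300 + 270 + 260 + 260 + 210 + 180 + 140 + 130 + 110 + 60 = 2260 s.
Lower bound: ⌈2260/350⌉ = 7 commercial breaks.
A packing using 8 commercial breaks:
  break 1: 340 = 340
  break 2: 300 = 300
  break 3: 270 + 60 = 330
  break 4: 260 = 260
  break 5: 260 = 260
  break 6: 210 + 140 = 350
  break 7: 180 + 130 = 310
  break 8: 110 = 110
No arrangement into 7 commercial breaks stays within capacity, so 8 is optimal.

8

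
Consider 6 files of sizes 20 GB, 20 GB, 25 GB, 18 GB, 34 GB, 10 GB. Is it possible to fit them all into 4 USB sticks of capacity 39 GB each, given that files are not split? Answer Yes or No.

A valid assignment using 4 USB sticks:
  USB stick 1: 34 = 34
  USB stick 2: 25 + 10 = 35
  USB stick 3: 20 + 18 = 38
  USB stick 4: 20 = 20
Every load is within 39 GB, so 4 USB sticks suffice.

Yes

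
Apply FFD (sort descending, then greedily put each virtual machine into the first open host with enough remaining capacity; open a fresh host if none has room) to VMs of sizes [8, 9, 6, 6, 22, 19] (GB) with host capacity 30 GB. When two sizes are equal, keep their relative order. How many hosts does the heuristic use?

3

Sorted descending: 22, 19, 9, 8, 6, 6.
  22 → host 1 (new)  [load 22/30]
  19 → host 2 (new)  [load 19/30]
  9 → host 2  [load 28/30]
  8 → host 1  [load 30/30]
  6 → host 3 (new)  [load 6/30]
  6 → host 3  [load 12/30]
3 hosts opened.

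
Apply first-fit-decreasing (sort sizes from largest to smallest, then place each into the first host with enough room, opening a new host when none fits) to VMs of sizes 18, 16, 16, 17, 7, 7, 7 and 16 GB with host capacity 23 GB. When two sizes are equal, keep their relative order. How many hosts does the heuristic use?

Sorted descending: 18, 17, 16, 16, 16, 7, 7, 7.
  18 → host 1 (new)  [load 18/23]
  17 → host 2 (new)  [load 17/23]
  16 → host 3 (new)  [load 16/23]
  16 → host 4 (new)  [load 16/23]
  16 → host 5 (new)  [load 16/23]
  7 → host 3  [load 23/23]
  7 → host 4  [load 23/23]
  7 → host 5  [load 23/23]
5 hosts opened.

5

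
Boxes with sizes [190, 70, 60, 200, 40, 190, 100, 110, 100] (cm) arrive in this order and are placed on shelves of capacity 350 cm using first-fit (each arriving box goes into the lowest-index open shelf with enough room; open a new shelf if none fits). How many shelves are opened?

  190 → shelf 1 (new)  [load 190/350]
  70 → shelf 1  [load 260/350]
  60 → shelf 1  [load 320/350]
  200 → shelf 2 (new)  [load 200/350]
  40 → shelf 2  [load 240/350]
  190 → shelf 3 (new)  [load 190/350]
  100 → shelf 2  [load 340/350]
  110 → shelf 3  [load 300/350]
  100 → shelf 4 (new)  [load 100/350]
4 shelves opened.

4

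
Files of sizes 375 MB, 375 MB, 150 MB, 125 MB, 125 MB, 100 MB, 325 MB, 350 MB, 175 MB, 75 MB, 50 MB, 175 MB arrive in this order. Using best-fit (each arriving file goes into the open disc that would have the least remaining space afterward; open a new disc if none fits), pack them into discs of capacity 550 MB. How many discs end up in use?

  375 → disc 1 (new)  [load 375/550]
  375 → disc 2 (new)  [load 375/550]
  150 → disc 1  [load 525/550]
  125 → disc 2  [load 500/550]
  125 → disc 3 (new)  [load 125/550]
  100 → disc 3  [load 225/550]
  325 → disc 3  [load 550/550]
  350 → disc 4 (new)  [load 350/550]
  175 → disc 4  [load 525/550]
  75 → disc 5 (new)  [load 75/550]
  50 → disc 2  [load 550/550]
  175 → disc 5  [load 250/550]
5 discs opened.

5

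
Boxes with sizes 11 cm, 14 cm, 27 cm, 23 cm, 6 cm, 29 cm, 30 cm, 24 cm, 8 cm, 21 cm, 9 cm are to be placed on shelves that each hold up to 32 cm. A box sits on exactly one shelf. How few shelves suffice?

Total = 30 + 29 + 27 + 24 + 23 + 21 + 14 + 11 + 9 + 8 + 6 = 202 cm.
Lower bound: ⌈202/32⌉ = 7 shelves.
A packing using 7 shelves:
  shelf 1: 30 = 30
  shelf 2: 29 = 29
  shelf 3: 27 = 27
  shelf 4: 24 + 8 = 32
  shelf 5: 23 + 9 = 32
  shelf 6: 21 + 11 = 32
  shelf 7: 14 + 6 = 20
This matches the lower bound, so 7 is optimal.

7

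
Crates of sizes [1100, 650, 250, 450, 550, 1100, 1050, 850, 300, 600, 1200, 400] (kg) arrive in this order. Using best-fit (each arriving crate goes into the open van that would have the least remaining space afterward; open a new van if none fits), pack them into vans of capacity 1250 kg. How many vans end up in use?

  1100 → van 1 (new)  [load 1100/1250]
  650 → van 2 (new)  [load 650/1250]
  250 → van 2  [load 900/1250]
  450 → van 3 (new)  [load 450/1250]
  550 → van 3  [load 1000/1250]
  1100 → van 4 (new)  [load 1100/1250]
  1050 → van 5 (new)  [load 1050/1250]
  850 → van 6 (new)  [load 850/1250]
  300 → van 2  [load 1200/1250]
  600 → van 7 (new)  [load 600/1250]
  1200 → van 8 (new)  [load 1200/1250]
  400 → van 6  [load 1250/1250]
8 vans opened.

8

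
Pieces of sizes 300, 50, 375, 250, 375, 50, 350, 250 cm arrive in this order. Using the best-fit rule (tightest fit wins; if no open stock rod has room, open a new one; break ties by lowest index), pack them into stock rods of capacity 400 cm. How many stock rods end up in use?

6

  300 → stock rod 1 (new)  [load 300/400]
  50 → stock rod 1  [load 350/400]
  375 → stock rod 2 (new)  [load 375/400]
  250 → stock rod 3 (new)  [load 250/400]
  375 → stock rod 4 (new)  [load 375/400]
  50 → stock rod 1  [load 400/400]
  350 → stock rod 5 (new)  [load 350/400]
  250 → stock rod 6 (new)  [load 250/400]
6 stock rods opened.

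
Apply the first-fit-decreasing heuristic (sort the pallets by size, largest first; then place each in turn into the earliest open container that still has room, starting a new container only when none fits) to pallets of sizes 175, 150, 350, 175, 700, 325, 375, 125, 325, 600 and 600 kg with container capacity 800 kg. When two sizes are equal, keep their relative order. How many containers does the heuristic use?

Sorted descending: 700, 600, 600, 375, 350, 325, 325, 175, 175, 150, 125.
  700 → container 1 (new)  [load 700/800]
  600 → container 2 (new)  [load 600/800]
  600 → container 3 (new)  [load 600/800]
  375 → container 4 (new)  [load 375/800]
  350 → container 4  [load 725/800]
  325 → container 5 (new)  [load 325/800]
  325 → container 5  [load 650/800]
  175 → container 2  [load 775/800]
  175 → container 3  [load 775/800]
  150 → container 5  [load 800/800]
  125 → container 6 (new)  [load 125/800]
6 containers opened.

6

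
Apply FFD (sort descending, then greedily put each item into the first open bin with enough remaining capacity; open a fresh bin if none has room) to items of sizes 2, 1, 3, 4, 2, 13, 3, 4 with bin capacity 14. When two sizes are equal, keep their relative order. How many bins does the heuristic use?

Sorted descending: 13, 4, 4, 3, 3, 2, 2, 1.
  13 → bin 1 (new)  [load 13/14]
  4 → bin 2 (new)  [load 4/14]
  4 → bin 2  [load 8/14]
  3 → bin 2  [load 11/14]
  3 → bin 2  [load 14/14]
  2 → bin 3 (new)  [load 2/14]
  2 → bin 3  [load 4/14]
  1 → bin 1  [load 14/14]
3 bins opened.

3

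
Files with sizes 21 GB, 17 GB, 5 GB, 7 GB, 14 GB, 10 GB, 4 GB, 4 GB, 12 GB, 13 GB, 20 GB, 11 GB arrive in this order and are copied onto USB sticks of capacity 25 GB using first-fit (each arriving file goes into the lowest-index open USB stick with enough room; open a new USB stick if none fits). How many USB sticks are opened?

  21 → USB stick 1 (new)  [load 21/25]
  17 → USB stick 2 (new)  [load 17/25]
  5 → USB stick 2  [load 22/25]
  7 → USB stick 3 (new)  [load 7/25]
  14 → USB stick 3  [load 21/25]
  10 → USB stick 4 (new)  [load 10/25]
  4 → USB stick 1  [load 25/25]
  4 → USB stick 3  [load 25/25]
  12 → USB stick 4  [load 22/25]
  13 → USB stick 5 (new)  [load 13/25]
  20 → USB stick 6 (new)  [load 20/25]
  11 → USB stick 5  [load 24/25]
6 USB sticks opened.

6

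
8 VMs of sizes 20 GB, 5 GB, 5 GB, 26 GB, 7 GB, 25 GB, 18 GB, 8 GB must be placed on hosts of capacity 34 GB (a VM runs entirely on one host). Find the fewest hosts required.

Total = 26 + 25 + 20 + 18 + 8 + 7 + 5 + 5 = 114 GB.
Lower bound: ⌈114/34⌉ = 4 hosts.
A packing using 4 hosts:
  host 1: 26 + 8 = 34
  host 2: 25 + 7 = 32
  host 3: 20 + 5 + 5 = 30
  host 4: 18 = 18
This matches the lower bound, so 4 is optimal.

4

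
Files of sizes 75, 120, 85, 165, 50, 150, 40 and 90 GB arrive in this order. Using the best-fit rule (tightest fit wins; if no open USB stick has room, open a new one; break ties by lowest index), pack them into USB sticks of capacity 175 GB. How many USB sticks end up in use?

5

  75 → USB stick 1 (new)  [load 75/175]
  120 → USB stick 2 (new)  [load 120/175]
  85 → USB stick 1  [load 160/175]
  165 → USB stick 3 (new)  [load 165/175]
  50 → USB stick 2  [load 170/175]
  150 → USB stick 4 (new)  [load 150/175]
  40 → USB stick 5 (new)  [load 40/175]
  90 → USB stick 5  [load 130/175]
5 USB sticks opened.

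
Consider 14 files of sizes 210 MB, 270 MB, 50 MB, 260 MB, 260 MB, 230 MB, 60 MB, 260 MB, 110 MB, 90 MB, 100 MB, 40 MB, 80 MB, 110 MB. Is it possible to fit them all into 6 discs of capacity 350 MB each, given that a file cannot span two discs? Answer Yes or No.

No

Total = 2130 MB; ⌈2130/350⌉ = 7.
At least 7 discs are required, but only 6 are allowed.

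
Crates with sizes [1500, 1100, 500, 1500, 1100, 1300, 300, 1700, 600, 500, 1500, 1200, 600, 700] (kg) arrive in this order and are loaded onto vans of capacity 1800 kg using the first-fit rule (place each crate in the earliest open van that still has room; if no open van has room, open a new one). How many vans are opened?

  1500 → van 1 (new)  [load 1500/1800]
  1100 → van 2 (new)  [load 1100/1800]
  500 → van 2  [load 1600/1800]
  1500 → van 3 (new)  [load 1500/1800]
  1100 → van 4 (new)  [load 1100/1800]
  1300 → van 5 (new)  [load 1300/1800]
  300 → van 1  [load 1800/1800]
  1700 → van 6 (new)  [load 1700/1800]
  600 → van 4  [load 1700/1800]
  500 → van 5  [load 1800/1800]
  1500 → van 7 (new)  [load 1500/1800]
  1200 → van 8 (new)  [load 1200/1800]
  600 → van 8  [load 1800/1800]
  700 → van 9 (new)  [load 700/1800]
9 vans opened.

9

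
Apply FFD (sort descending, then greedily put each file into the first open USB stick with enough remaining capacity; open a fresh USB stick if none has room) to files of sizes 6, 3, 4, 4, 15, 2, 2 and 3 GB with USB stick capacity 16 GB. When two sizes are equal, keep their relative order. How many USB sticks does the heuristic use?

3

Sorted descending: 15, 6, 4, 4, 3, 3, 2, 2.
  15 → USB stick 1 (new)  [load 15/16]
  6 → USB stick 2 (new)  [load 6/16]
  4 → USB stick 2  [load 10/16]
  4 → USB stick 2  [load 14/16]
  3 → USB stick 3 (new)  [load 3/16]
  3 → USB stick 3  [load 6/16]
  2 → USB stick 2  [load 16/16]
  2 → USB stick 3  [load 8/16]
3 USB sticks opened.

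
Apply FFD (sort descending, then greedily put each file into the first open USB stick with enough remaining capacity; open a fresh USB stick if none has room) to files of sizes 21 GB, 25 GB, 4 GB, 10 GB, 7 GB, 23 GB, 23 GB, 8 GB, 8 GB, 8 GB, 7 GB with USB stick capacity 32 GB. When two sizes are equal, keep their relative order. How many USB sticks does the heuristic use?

Sorted descending: 25, 23, 23, 21, 10, 8, 8, 8, 7, 7, 4.
  25 → USB stick 1 (new)  [load 25/32]
  23 → USB stick 2 (new)  [load 23/32]
  23 → USB stick 3 (new)  [load 23/32]
  21 → USB stick 4 (new)  [load 21/32]
  10 → USB stick 4  [load 31/32]
  8 → USB stick 2  [load 31/32]
  8 → USB stick 3  [load 31/32]
  8 → USB stick 5 (new)  [load 8/32]
  7 → USB stick 1  [load 32/32]
  7 → USB stick 5  [load 15/32]
  4 → USB stick 5  [load 19/32]
5 USB sticks opened.

5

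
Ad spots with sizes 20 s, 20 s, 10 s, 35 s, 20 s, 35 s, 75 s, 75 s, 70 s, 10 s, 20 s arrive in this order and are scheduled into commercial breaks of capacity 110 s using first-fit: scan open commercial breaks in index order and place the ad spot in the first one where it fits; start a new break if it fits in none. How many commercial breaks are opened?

4

  20 → break 1 (new)  [load 20/110]
  20 → break 1  [load 40/110]
  10 → break 1  [load 50/110]
  35 → break 1  [load 85/110]
  20 → break 1  [load 105/110]
  35 → break 2 (new)  [load 35/110]
  75 → break 2  [load 110/110]
  75 → break 3 (new)  [load 75/110]
  70 → break 4 (new)  [load 70/110]
  10 → break 3  [load 85/110]
  20 → break 3  [load 105/110]
4 commercial breaks opened.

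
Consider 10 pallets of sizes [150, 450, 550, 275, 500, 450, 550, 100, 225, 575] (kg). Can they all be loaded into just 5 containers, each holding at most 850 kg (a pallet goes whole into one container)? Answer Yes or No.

Total = 3825 kg; ⌈3825/850⌉ = 5.
6 pallets each exceed half the capacity and cannot share a container, forcing at least 6 containers.
At least 6 containers are required, but only 5 are allowed.

No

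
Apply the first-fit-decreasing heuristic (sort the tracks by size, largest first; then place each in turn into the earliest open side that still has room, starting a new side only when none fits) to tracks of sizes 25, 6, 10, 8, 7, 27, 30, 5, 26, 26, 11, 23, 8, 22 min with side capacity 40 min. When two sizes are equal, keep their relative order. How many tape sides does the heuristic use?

Sorted descending: 30, 27, 26, 26, 25, 23, 22, 11, 10, 8, 8, 7, 6, 5.
  30 → side 1 (new)  [load 30/40]
  27 → side 2 (new)  [load 27/40]
  26 → side 3 (new)  [load 26/40]
  26 → side 4 (new)  [load 26/40]
  25 → side 5 (new)  [load 25/40]
  23 → side 6 (new)  [load 23/40]
  22 → side 7 (new)  [load 22/40]
  11 → side 2  [load 38/40]
  10 → side 1  [load 40/40]
  8 → side 3  [load 34/40]
  8 → side 4  [load 34/40]
  7 → side 5  [load 32/40]
  6 → side 3  [load 40/40]
  5 → side 4  [load 39/40]
7 tape sides opened.

7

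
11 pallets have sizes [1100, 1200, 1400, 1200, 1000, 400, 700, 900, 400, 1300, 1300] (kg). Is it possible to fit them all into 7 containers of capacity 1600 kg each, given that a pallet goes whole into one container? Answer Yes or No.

Total = 10900 kg; ⌈10900/1600⌉ = 7.
8 pallets each exceed half the capacity and cannot share a container, forcing at least 8 containers.
At least 8 containers are required, but only 7 are allowed.

No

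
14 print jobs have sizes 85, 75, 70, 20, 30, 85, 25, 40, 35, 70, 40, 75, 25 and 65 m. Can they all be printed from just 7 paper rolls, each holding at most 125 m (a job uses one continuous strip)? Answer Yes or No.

Yes

A valid assignment using 7 paper rolls:
  roll 1: 85 + 40 = 125
  roll 2: 85 + 40 = 125
  roll 3: 75 + 35 = 110
  roll 4: 75 + 30 + 20 = 125
  roll 5: 70 + 25 + 25 = 120
  roll 6: 70 = 70
  roll 7: 65 = 65
Every load is within 125 m, so 7 paper rolls suffice.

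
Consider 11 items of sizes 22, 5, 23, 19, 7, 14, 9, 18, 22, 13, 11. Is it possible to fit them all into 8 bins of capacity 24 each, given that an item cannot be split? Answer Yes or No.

Yes

A valid assignment using 8 bins:
  bin 1: 23 = 23
  bin 2: 22 = 22
  bin 3: 22 = 22
  bin 4: 19 + 5 = 24
  bin 5: 18 = 18
  bin 6: 14 + 9 = 23
  bin 7: 13 + 11 = 24
  bin 8: 7 = 7
Every load is within 24, so 8 bins suffice.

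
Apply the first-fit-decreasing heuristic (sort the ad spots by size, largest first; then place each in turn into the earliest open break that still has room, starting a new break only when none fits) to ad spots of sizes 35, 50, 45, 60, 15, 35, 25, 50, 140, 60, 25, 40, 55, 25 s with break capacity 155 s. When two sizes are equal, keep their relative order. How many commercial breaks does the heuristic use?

5

Sorted descending: 140, 60, 60, 55, 50, 50, 45, 40, 35, 35, 25, 25, 25, 15.
  140 → break 1 (new)  [load 140/155]
  60 → break 2 (new)  [load 60/155]
  60 → break 2  [load 120/155]
  55 → break 3 (new)  [load 55/155]
  50 → break 3  [load 105/155]
  50 → break 3  [load 155/155]
  45 → break 4 (new)  [load 45/155]
  40 → break 4  [load 85/155]
  35 → break 2  [load 155/155]
  35 → break 4  [load 120/155]
  25 → break 4  [load 145/155]
  25 → break 5 (new)  [load 25/155]
  25 → break 5  [load 50/155]
  15 → break 1  [load 155/155]
5 commercial breaks opened.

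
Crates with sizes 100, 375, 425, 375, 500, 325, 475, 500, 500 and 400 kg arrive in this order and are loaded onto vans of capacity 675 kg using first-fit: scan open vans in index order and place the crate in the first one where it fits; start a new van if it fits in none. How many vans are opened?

  100 → van 1 (new)  [load 100/675]
  375 → van 1  [load 475/675]
  425 → van 2 (new)  [load 425/675]
  375 → van 3 (new)  [load 375/675]
  500 → van 4 (new)  [load 500/675]
  325 → van 5 (new)  [load 325/675]
  475 → van 6 (new)  [load 475/675]
  500 → van 7 (new)  [load 500/675]
  500 → van 8 (new)  [load 500/675]
  400 → van 9 (new)  [load 400/675]
9 vans opened.

9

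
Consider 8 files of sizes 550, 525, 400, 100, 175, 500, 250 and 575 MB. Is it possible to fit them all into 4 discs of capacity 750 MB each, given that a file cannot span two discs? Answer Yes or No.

Total = 3075 MB; ⌈3075/750⌉ = 5.
At least 5 discs are required, but only 4 are allowed.

No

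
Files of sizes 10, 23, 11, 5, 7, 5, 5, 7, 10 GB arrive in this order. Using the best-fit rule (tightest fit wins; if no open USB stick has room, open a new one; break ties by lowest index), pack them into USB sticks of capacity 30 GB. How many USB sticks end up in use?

3

  10 → USB stick 1 (new)  [load 10/30]
  23 → USB stick 2 (new)  [load 23/30]
  11 → USB stick 1  [load 21/30]
  5 → USB stick 2  [load 28/30]
  7 → USB stick 1  [load 28/30]
  5 → USB stick 3 (new)  [load 5/30]
  5 → USB stick 3  [load 10/30]
  7 → USB stick 3  [load 17/30]
  10 → USB stick 3  [load 27/30]
3 USB sticks opened.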